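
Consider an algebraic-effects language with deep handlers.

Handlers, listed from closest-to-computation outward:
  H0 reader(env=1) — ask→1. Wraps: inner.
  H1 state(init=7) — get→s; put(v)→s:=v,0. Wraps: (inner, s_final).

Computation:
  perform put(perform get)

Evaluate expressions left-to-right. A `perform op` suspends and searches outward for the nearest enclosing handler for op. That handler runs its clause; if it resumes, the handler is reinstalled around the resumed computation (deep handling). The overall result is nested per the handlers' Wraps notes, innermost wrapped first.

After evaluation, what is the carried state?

Answer: 7

Working:
get @ H1 ⇒ 7
put(7) @ H1 ⇒ s:=7
H0 returns 0
H1 returns (0, 7)
= (0, 7)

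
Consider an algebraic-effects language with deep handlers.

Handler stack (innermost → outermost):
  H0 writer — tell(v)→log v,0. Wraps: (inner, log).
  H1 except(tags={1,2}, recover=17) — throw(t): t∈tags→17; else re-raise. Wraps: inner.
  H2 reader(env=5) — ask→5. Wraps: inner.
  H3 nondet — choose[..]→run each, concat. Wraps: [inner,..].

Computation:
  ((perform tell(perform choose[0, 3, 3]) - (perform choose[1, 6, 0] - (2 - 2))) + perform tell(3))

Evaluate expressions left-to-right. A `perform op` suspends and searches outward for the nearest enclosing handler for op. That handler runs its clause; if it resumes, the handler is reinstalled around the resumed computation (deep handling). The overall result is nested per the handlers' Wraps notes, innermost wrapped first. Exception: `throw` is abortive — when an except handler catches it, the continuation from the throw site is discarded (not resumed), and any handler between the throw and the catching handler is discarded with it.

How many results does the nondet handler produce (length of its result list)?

Step-by-step:
choose[0, 3, 3] @ H3
  branch[0] choose=0:
    tell(0) @ H0 ⇒ log+=0
    choose[1, 6, 0] @ H3
      branch[0] choose=1:
        tell(3) @ H0 ⇒ log+=3
        H0 returns (-1, (0, 3))
        H1 returns (-1, (0, 3))
        H2 returns (-1, (0, 3))
        H3 returns [(-1, (0, 3))]
      branch[1] choose=6:
        tell(3) @ H0 ⇒ log+=3
        H0 returns (-6, (0, 3))
        H1 returns (-6, (0, 3))
        H2 returns (-6, (0, 3))
        H3 returns [(-6, (0, 3))]
      branch[2] choose=0:
        tell(3) @ H0 ⇒ log+=3
        H0 returns (0, (0, 3))
        H1 returns (0, (0, 3))
        H2 returns (0, (0, 3))
        H3 returns [(0, (0, 3))]
  branch[1] choose=3:
    tell(3) @ H0 ⇒ log+=3
    choose[1, 6, 0] @ H3
      branch[0] choose=1:
        tell(3) @ H0 ⇒ log+=3
        H0 returns (-1, (3, 3))
        H1 returns (-1, (3, 3))
        H2 returns (-1, (3, 3))
        H3 returns [(-1, (3, 3))]
      branch[1] choose=6:
        tell(3) @ H0 ⇒ log+=3
        H0 returns (-6, (3, 3))
        H1 returns (-6, (3, 3))
        H2 returns (-6, (3, 3))
        H3 returns [(-6, (3, 3))]
      branch[2] choose=0:
        tell(3) @ H0 ⇒ log+=3
        H0 returns (0, (3, 3))
        H1 returns (0, (3, 3))
        H2 returns (0, (3, 3))
        H3 returns [(0, (3, 3))]
  branch[2] choose=3:
    tell(3) @ H0 ⇒ log+=3
    choose[1, 6, 0] @ H3
      branch[0] choose=1:
        tell(3) @ H0 ⇒ log+=3
        H0 returns (-1, (3, 3))
        H1 returns (-1, (3, 3))
        H2 returns (-1, (3, 3))
        H3 returns [(-1, (3, 3))]
      branch[1] choose=6:
        tell(3) @ H0 ⇒ log+=3
        H0 returns (-6, (3, 3))
        H1 returns (-6, (3, 3))
        H2 returns (-6, (3, 3))
        H3 returns [(-6, (3, 3))]
      branch[2] choose=0:
        tell(3) @ H0 ⇒ log+=3
        H0 returns (0, (3, 3))
        H1 returns (0, (3, 3))
        H2 returns (0, (3, 3))
        H3 returns [(0, (3, 3))]
= [(-1, (0, 3)), (-6, (0, 3)), (0, (0, 3)), (-1, (3, 3)), (-6, (3, 3)), (0, (3, 3)), (-1, (3, 3)), (-6, (3, 3)), (0, (3, 3))]

Answer: 9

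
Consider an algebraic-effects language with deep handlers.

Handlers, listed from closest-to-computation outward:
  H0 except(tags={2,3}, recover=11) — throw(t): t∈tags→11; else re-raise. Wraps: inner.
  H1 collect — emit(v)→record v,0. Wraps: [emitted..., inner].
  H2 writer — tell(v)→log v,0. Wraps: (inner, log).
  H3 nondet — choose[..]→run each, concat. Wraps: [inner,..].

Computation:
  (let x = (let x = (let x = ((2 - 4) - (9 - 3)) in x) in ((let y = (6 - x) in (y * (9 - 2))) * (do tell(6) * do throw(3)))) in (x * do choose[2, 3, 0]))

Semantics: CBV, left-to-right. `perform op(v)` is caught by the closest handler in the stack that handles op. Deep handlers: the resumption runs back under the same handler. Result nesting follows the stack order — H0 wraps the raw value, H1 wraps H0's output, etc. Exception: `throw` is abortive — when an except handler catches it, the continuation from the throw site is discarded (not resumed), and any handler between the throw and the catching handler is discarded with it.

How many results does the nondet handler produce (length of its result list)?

Step-by-step:
tell(6) @ H2 ⇒ log+=6
throw(3) @ H0 caught ⇒ 11
H1 returns [11]
H2 returns ([11], (6))
H3 returns [([11], (6))]
= [([11], (6))]

Answer: 1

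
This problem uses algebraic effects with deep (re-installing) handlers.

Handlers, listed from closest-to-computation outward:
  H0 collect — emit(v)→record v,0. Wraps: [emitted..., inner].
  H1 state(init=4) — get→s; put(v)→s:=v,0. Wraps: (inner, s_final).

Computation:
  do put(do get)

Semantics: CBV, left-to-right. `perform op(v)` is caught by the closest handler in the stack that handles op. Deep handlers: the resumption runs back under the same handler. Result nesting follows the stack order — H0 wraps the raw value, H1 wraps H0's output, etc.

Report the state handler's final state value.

Working:
get @ H1 ⇒ 4
put(4) @ H1 ⇒ s:=4
H0 returns [0]
H1 returns ([0], 4)
= ([0], 4)

Answer: 4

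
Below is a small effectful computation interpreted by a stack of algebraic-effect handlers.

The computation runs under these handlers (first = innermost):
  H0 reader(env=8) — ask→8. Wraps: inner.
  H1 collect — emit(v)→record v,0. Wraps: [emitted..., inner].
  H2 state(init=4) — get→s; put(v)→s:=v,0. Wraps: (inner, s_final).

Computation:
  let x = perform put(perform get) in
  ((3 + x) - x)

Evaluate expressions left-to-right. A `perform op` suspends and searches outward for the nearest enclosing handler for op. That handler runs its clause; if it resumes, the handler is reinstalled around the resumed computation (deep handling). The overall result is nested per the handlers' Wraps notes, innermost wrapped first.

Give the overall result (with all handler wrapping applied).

Working:
get @ H2 ⇒ 4
put(4) @ H2 ⇒ s:=4
H0 returns 3
H1 returns [3]
H2 returns ([3], 4)
= ([3], 4)

Answer: ([3], 4)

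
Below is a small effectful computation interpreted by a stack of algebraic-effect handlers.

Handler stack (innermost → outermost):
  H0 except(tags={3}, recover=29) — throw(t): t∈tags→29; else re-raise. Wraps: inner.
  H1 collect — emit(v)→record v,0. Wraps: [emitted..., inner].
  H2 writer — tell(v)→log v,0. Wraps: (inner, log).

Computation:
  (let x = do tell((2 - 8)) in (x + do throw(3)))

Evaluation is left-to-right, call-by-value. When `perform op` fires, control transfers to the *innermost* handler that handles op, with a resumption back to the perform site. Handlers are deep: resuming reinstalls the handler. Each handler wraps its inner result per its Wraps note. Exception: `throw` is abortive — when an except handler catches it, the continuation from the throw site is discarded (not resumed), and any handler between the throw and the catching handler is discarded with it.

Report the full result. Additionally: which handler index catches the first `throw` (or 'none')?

Answer: ([29], (-6)) ; first throw caught by: H0

Working:
tell(-6) @ H2 ⇒ log+=-6
throw(3) @ H0 caught ⇒ 29
H1 returns [29]
H2 returns ([29], (-6))
= ([29], (-6))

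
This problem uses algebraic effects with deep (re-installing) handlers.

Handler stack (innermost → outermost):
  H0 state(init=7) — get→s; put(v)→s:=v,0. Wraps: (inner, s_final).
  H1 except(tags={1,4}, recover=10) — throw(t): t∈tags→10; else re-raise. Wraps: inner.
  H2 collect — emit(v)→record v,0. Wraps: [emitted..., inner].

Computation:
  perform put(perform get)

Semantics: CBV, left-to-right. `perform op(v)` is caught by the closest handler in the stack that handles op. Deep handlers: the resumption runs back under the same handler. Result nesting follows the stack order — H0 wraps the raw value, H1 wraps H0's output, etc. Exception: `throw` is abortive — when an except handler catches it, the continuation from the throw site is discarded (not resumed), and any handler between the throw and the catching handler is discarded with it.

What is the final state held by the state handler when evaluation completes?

Step-by-step:
get @ H0 ⇒ 7
put(7) @ H0 ⇒ s:=7
H0 returns (0, 7)
H1 returns (0, 7)
H2 returns [(0, 7)]
= [(0, 7)]

Answer: 7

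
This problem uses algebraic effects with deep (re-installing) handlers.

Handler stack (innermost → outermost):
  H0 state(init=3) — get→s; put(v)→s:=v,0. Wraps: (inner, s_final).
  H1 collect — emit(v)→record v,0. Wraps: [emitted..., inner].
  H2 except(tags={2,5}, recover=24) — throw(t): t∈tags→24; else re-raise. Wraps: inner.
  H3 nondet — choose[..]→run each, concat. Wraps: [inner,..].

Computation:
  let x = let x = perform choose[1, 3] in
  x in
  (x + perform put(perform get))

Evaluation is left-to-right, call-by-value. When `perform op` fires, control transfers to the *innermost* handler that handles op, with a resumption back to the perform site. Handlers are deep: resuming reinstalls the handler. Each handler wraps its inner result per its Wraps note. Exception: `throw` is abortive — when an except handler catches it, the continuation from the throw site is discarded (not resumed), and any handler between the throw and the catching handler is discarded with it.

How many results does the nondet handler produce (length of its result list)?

Evaluation trace:
choose[1, 3] @ H3
  branch[0] choose=1:
    get @ H0 ⇒ 3
    put(3) @ H0 ⇒ s:=3
    H0 returns (1, 3)
    H1 returns [(1, 3)]
    H2 returns [(1, 3)]
    H3 returns [[(1, 3)]]
  branch[1] choose=3:
    get @ H0 ⇒ 3
    put(3) @ H0 ⇒ s:=3
    H0 returns (3, 3)
    H1 returns [(3, 3)]
    H2 returns [(3, 3)]
    H3 returns [[(3, 3)]]
= [[(1, 3)], [(3, 3)]]

Answer: 2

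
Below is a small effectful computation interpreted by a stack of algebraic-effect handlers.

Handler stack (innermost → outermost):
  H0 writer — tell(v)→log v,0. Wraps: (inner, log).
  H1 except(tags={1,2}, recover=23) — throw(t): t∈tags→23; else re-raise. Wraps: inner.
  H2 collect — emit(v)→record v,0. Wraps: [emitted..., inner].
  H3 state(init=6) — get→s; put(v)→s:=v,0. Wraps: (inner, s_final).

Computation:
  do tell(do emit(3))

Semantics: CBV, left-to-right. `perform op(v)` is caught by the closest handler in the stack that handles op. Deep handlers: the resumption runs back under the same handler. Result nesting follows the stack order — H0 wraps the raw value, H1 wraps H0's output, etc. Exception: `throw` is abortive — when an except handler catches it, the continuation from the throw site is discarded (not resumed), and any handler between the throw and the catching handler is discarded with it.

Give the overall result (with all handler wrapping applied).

Evaluation trace:
emit(3) @ H2 ⇒ out+=3
tell(0) @ H0 ⇒ log+=0
H0 returns (0, (0))
H1 returns (0, (0))
H2 returns [3, (0, (0))]
H3 returns ([3, (0, (0))], 6)
= ([3, (0, (0))], 6)

Answer: ([3, (0, (0))], 6)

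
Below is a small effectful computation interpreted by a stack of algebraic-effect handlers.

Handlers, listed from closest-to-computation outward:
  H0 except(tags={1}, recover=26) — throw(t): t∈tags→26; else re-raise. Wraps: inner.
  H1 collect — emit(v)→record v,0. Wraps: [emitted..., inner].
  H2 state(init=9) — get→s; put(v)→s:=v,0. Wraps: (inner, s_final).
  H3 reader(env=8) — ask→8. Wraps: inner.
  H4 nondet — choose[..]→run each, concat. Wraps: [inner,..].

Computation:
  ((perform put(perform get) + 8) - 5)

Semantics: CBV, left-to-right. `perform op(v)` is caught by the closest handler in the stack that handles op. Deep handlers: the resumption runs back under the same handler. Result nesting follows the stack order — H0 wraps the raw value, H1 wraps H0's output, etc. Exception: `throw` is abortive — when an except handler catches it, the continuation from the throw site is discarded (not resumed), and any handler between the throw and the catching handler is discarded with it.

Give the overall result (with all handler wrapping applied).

Evaluation trace:
get @ H2 ⇒ 9
put(9) @ H2 ⇒ s:=9
H0 returns 3
H1 returns [3]
H2 returns ([3], 9)
H3 returns ([3], 9)
H4 returns [([3], 9)]
= [([3], 9)]

Answer: [([3], 9)]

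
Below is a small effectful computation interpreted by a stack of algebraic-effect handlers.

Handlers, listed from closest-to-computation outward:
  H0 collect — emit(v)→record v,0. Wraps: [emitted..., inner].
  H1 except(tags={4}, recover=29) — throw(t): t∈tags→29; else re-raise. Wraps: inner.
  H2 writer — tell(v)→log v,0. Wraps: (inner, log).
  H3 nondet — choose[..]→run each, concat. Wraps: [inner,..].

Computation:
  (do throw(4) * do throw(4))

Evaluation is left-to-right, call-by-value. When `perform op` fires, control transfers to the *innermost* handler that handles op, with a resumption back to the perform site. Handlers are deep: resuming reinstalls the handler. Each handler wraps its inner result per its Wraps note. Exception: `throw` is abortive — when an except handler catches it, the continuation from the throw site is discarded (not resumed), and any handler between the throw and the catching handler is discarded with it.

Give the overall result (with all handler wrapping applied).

Step-by-step:
throw(4) @ H1 caught ⇒ 29
H2 returns (29, ())
H3 returns [(29, ())]
= [(29, ())]

Answer: [(29, ())]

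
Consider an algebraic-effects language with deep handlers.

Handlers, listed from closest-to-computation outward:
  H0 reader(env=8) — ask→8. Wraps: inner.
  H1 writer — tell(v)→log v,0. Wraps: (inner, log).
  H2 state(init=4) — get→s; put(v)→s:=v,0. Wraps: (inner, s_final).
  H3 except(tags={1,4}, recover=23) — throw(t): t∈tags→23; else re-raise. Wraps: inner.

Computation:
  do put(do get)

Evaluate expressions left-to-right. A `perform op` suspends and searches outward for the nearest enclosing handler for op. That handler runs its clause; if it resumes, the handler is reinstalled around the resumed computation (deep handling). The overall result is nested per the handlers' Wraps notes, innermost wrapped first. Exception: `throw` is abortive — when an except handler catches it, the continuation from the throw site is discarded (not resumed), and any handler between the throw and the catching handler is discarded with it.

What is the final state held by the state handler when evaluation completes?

Working:
get @ H2 ⇒ 4
put(4) @ H2 ⇒ s:=4
H0 returns 0
H1 returns (0, ())
H2 returns ((0, ()), 4)
H3 returns ((0, ()), 4)
= ((0, ()), 4)

Answer: 4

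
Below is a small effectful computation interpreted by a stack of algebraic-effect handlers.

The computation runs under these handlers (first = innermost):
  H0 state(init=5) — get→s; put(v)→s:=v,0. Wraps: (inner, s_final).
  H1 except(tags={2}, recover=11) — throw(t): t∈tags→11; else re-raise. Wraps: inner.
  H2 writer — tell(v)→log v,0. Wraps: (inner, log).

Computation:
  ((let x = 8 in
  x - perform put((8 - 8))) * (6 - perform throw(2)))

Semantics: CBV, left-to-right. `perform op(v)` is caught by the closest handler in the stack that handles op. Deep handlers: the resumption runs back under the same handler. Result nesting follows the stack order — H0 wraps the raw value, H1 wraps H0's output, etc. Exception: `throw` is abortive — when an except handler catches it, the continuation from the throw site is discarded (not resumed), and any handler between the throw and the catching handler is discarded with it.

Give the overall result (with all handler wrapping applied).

Answer: (11, ())

Step-by-step:
put(0) @ H0 ⇒ s:=0
throw(2) @ H1 caught ⇒ 11
H2 returns (11, ())
= (11, ())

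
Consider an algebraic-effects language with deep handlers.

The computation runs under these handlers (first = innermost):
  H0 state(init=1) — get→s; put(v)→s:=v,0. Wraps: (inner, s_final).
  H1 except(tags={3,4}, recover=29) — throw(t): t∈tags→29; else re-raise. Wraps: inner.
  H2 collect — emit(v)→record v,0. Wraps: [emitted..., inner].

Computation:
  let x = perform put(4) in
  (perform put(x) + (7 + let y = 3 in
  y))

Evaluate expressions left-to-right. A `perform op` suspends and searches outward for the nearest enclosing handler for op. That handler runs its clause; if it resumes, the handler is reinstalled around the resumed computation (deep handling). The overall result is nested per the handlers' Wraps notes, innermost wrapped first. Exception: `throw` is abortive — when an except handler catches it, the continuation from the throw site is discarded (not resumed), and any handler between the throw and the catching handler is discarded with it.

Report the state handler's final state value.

Answer: 0

Working:
put(4) @ H0 ⇒ s:=4
put(0) @ H0 ⇒ s:=0
H0 returns (10, 0)
H1 returns (10, 0)
H2 returns [(10, 0)]
= [(10, 0)]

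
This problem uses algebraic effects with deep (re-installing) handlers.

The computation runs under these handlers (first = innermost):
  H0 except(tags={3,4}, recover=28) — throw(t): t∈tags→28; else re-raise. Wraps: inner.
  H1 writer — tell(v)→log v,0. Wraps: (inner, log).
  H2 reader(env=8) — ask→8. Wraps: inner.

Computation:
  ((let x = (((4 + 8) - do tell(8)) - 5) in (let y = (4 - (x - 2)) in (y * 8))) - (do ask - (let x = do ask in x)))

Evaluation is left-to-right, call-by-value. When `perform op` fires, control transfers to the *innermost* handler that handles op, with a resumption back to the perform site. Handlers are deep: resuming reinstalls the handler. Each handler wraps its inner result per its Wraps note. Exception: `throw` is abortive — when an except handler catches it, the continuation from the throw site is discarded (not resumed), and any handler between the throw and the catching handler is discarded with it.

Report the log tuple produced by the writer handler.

Evaluation trace:
tell(8) @ H1 ⇒ log+=8
ask @ H2 ⇒ 8
ask @ H2 ⇒ 8
H0 returns -8
H1 returns (-8, (8))
H2 returns (-8, (8))
= (-8, (8))

Answer: (8)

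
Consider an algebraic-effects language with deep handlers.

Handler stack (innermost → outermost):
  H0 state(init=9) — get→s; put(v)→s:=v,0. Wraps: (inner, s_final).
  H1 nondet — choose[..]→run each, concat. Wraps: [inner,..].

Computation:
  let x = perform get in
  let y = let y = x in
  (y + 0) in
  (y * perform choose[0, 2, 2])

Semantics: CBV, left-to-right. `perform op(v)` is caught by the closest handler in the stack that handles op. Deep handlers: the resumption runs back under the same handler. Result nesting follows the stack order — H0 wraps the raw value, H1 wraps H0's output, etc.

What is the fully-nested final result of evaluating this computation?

Working:
get @ H0 ⇒ 9
choose[0, 2, 2] @ H1
  branch[0] choose=0:
    H0 returns (0, 9)
    H1 returns [(0, 9)]
  branch[1] choose=2:
    H0 returns (18, 9)
    H1 returns [(18, 9)]
  branch[2] choose=2:
    H0 returns (18, 9)
    H1 returns [(18, 9)]
= [(0, 9), (18, 9), (18, 9)]

Answer: [(0, 9), (18, 9), (18, 9)]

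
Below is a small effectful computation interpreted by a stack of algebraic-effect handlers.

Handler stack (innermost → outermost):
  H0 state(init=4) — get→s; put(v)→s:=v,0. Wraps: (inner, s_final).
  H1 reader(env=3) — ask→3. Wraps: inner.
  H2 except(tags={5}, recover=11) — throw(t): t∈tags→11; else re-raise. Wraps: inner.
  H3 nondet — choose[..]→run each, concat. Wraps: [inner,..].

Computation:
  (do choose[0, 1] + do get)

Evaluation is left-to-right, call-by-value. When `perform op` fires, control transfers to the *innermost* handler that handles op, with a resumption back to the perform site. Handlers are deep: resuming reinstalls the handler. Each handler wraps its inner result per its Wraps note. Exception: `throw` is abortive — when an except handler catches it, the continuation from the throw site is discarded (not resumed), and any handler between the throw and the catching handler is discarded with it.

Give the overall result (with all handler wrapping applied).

Answer: [(4, 4), (5, 4)]

Evaluation trace:
choose[0, 1] @ H3
  branch[0] choose=0:
    get @ H0 ⇒ 4
    H0 returns (4, 4)
    H1 returns (4, 4)
    H2 returns (4, 4)
    H3 returns [(4, 4)]
  branch[1] choose=1:
    get @ H0 ⇒ 4
    H0 returns (5, 4)
    H1 returns (5, 4)
    H2 returns (5, 4)
    H3 returns [(5, 4)]
= [(4, 4), (5, 4)]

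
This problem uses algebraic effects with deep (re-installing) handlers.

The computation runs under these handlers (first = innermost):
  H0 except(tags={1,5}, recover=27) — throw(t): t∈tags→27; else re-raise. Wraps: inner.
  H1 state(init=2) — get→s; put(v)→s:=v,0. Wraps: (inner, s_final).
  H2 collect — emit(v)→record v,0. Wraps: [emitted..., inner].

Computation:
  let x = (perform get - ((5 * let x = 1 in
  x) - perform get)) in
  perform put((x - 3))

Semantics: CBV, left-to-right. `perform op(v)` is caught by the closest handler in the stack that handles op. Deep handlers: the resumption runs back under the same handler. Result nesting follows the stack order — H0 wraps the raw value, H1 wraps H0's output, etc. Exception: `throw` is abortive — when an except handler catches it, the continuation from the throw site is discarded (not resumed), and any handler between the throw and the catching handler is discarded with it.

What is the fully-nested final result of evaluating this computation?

Answer: [(0, -4)]

Evaluation trace:
get @ H1 ⇒ 2
get @ H1 ⇒ 2
put(-4) @ H1 ⇒ s:=-4
H0 returns 0
H1 returns (0, -4)
H2 returns [(0, -4)]
= [(0, -4)]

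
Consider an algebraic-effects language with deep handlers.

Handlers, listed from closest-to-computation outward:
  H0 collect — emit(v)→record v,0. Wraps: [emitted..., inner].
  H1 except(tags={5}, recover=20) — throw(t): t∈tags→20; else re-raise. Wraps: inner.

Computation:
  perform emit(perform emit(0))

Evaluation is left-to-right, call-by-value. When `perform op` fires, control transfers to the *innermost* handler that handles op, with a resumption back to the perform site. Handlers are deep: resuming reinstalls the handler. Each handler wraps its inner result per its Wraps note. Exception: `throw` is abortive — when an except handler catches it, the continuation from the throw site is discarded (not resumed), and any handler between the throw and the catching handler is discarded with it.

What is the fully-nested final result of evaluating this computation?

Working:
emit(0) @ H0 ⇒ out+=0
emit(0) @ H0 ⇒ out+=0
H0 returns [0, 0, 0]
H1 returns [0, 0, 0]
= [0, 0, 0]

Answer: [0, 0, 0]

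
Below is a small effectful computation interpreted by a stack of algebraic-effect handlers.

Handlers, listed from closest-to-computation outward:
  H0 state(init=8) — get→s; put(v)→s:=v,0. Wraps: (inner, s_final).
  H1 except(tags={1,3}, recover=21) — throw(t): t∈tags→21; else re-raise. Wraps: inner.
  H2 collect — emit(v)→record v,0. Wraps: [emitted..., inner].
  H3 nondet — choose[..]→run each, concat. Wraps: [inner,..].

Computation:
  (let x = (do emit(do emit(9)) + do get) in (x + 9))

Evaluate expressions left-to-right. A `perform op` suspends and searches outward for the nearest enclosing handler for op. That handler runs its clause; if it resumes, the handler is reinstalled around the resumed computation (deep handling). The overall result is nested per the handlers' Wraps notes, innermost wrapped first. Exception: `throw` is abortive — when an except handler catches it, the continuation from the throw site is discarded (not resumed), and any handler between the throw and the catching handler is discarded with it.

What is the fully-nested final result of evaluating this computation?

Evaluation trace:
emit(9) @ H2 ⇒ out+=9
emit(0) @ H2 ⇒ out+=0
get @ H0 ⇒ 8
H0 returns (17, 8)
H1 returns (17, 8)
H2 returns [9, 0, (17, 8)]
H3 returns [[9, 0, (17, 8)]]
= [[9, 0, (17, 8)]]

Answer: [[9, 0, (17, 8)]]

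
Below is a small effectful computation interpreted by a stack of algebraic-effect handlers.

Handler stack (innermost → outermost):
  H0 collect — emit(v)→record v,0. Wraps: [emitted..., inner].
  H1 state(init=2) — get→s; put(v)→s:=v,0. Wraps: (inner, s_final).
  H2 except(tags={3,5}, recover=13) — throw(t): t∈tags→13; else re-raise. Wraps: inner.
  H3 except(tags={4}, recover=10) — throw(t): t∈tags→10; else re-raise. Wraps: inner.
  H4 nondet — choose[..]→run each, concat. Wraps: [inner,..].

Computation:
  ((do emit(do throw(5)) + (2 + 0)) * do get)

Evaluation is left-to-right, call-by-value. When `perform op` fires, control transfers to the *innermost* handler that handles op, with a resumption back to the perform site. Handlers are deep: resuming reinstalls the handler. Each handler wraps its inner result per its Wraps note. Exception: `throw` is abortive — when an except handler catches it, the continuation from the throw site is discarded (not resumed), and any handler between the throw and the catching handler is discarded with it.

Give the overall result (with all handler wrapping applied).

Answer: [13]

Working:
throw(5) @ H2 caught ⇒ 13
H3 returns 13
H4 returns [13]
= [13]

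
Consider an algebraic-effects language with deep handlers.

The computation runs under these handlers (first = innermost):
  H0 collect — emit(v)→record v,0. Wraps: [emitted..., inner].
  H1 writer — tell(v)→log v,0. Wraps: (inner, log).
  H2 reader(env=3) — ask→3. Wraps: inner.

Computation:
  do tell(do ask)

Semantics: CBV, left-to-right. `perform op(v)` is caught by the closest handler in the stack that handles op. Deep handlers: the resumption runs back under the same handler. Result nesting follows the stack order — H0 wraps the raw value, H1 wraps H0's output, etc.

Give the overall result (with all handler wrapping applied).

Working:
ask @ H2 ⇒ 3
tell(3) @ H1 ⇒ log+=3
H0 returns [0]
H1 returns ([0], (3))
H2 returns ([0], (3))
= ([0], (3))

Answer: ([0], (3))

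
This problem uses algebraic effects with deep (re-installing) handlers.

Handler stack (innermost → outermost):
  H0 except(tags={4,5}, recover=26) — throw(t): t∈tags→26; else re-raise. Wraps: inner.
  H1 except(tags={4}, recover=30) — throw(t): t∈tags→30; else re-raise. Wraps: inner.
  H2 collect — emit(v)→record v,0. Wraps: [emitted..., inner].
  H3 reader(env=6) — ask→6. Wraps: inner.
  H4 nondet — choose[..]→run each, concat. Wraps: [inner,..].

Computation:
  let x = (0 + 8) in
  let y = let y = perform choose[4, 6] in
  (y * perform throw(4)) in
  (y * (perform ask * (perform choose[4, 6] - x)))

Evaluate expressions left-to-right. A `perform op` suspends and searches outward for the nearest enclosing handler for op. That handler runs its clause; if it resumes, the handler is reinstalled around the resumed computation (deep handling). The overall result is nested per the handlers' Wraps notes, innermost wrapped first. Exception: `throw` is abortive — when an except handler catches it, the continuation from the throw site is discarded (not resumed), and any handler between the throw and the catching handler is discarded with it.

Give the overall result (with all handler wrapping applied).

Working:
choose[4, 6] @ H4
  branch[0] choose=4:
    throw(4) @ H0 caught ⇒ 26
    H1 returns 26
    H2 returns [26]
    H3 returns [26]
    H4 returns [[26]]
  branch[1] choose=6:
    throw(4) @ H0 caught ⇒ 26
    H1 returns 26
    H2 returns [26]
    H3 returns [26]
    H4 returns [[26]]
= [[26], [26]]

Answer: [[26], [26]]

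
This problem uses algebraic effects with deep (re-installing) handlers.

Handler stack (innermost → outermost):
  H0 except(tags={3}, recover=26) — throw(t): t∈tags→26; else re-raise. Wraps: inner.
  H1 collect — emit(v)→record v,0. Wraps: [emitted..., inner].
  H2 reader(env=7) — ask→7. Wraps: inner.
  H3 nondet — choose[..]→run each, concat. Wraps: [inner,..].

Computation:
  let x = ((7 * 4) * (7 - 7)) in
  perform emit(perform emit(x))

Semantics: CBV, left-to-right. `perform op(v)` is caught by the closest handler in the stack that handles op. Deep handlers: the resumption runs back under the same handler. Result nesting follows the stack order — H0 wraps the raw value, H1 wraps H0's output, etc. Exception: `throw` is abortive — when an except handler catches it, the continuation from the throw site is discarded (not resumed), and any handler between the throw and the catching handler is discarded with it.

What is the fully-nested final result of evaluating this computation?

Answer: [[0, 0, 0]]

Working:
emit(0) @ H1 ⇒ out+=0
emit(0) @ H1 ⇒ out+=0
H0 returns 0
H1 returns [0, 0, 0]
H2 returns [0, 0, 0]
H3 returns [[0, 0, 0]]
= [[0, 0, 0]]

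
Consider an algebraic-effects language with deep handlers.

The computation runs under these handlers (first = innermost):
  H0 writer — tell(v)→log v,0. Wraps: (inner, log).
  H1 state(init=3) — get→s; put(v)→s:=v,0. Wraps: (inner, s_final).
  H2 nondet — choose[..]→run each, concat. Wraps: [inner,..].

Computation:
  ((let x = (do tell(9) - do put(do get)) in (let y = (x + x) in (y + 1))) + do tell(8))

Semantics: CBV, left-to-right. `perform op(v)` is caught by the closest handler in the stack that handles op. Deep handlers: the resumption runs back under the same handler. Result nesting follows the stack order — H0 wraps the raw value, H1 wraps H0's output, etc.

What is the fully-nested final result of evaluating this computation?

Working:
tell(9) @ H0 ⇒ log+=9
get @ H1 ⇒ 3
put(3) @ H1 ⇒ s:=3
tell(8) @ H0 ⇒ log+=8
H0 returns (1, (9, 8))
H1 returns ((1, (9, 8)), 3)
H2 returns [((1, (9, 8)), 3)]
= [((1, (9, 8)), 3)]

Answer: [((1, (9, 8)), 3)]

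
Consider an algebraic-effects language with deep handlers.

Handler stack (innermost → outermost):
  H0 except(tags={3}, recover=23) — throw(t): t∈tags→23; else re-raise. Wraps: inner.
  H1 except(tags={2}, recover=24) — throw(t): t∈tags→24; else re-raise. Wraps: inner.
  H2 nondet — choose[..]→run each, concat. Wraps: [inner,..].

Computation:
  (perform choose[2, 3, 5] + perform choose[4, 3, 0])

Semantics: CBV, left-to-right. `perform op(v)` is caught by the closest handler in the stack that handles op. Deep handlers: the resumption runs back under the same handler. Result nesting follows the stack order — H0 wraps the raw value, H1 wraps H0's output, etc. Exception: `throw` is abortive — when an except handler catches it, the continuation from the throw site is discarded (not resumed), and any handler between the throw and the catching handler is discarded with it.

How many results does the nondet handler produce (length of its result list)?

Evaluation trace:
choose[2, 3, 5] @ H2
  branch[0] choose=2:
    choose[4, 3, 0] @ H2
      branch[0] choose=4:
        H0 returns 6
        H1 returns 6
        H2 returns [6]
      branch[1] choose=3:
        H0 returns 5
        H1 returns 5
        H2 returns [5]
      branch[2] choose=0:
        H0 returns 2
        H1 returns 2
        H2 returns [2]
  branch[1] choose=3:
    choose[4, 3, 0] @ H2
      branch[0] choose=4:
        H0 returns 7
        H1 returns 7
        H2 returns [7]
      branch[1] choose=3:
        H0 returns 6
        H1 returns 6
        H2 returns [6]
      branch[2] choose=0:
        H0 returns 3
        H1 returns 3
        H2 returns [3]
  branch[2] choose=5:
    choose[4, 3, 0] @ H2
      branch[0] choose=4:
        H0 returns 9
        H1 returns 9
        H2 returns [9]
      branch[1] choose=3:
        H0 returns 8
        H1 returns 8
        H2 returns [8]
      branch[2] choose=0:
        H0 returns 5
        H1 returns 5
        H2 returns [5]
= [6, 5, 2, 7, 6, 3, 9, 8, 5]

Answer: 9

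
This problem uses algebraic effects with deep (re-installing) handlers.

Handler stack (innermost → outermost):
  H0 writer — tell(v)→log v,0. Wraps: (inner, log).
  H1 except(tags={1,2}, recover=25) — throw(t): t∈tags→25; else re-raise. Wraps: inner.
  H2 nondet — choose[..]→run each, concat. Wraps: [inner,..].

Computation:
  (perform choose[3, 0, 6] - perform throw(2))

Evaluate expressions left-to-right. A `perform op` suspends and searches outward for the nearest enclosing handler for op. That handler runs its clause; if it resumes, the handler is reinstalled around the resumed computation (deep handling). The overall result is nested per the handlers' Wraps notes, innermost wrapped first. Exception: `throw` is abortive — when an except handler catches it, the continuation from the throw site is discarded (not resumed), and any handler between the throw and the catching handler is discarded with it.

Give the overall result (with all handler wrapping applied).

Answer: [25, 25, 25]

Step-by-step:
choose[3, 0, 6] @ H2
  branch[0] choose=3:
    throw(2) @ H1 caught ⇒ 25
    H2 returns [25]
  branch[1] choose=0:
    throw(2) @ H1 caught ⇒ 25
    H2 returns [25]
  branch[2] choose=6:
    throw(2) @ H1 caught ⇒ 25
    H2 returns [25]
= [25, 25, 25]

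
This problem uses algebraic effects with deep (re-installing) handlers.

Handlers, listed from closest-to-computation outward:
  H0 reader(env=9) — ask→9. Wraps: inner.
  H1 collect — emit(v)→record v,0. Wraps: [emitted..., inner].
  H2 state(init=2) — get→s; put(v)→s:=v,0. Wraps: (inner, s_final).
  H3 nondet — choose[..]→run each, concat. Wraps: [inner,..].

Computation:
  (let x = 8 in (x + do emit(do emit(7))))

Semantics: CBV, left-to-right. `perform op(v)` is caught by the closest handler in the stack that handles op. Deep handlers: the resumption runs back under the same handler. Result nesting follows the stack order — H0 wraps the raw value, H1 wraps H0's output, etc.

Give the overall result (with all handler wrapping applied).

Answer: [([7, 0, 8], 2)]

Evaluation trace:
emit(7) @ H1 ⇒ out+=7
emit(0) @ H1 ⇒ out+=0
H0 returns 8
H1 returns [7, 0, 8]
H2 returns ([7, 0, 8], 2)
H3 returns [([7, 0, 8], 2)]
= [([7, 0, 8], 2)]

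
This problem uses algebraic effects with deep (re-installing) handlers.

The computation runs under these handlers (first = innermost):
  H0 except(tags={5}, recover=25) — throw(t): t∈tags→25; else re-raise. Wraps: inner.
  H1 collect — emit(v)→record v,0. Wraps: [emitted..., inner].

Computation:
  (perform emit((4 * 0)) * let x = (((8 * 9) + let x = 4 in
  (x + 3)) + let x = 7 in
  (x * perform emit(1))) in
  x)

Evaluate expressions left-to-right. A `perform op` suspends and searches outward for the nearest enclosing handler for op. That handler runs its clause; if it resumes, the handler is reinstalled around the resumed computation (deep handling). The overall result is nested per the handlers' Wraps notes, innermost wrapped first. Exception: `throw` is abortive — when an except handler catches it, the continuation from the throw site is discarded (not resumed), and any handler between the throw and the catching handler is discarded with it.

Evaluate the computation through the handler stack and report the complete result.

Answer: [0, 1, 0]

Step-by-step:
emit(0) @ H1 ⇒ out+=0
emit(1) @ H1 ⇒ out+=1
H0 returns 0
H1 returns [0, 1, 0]
= [0, 1, 0]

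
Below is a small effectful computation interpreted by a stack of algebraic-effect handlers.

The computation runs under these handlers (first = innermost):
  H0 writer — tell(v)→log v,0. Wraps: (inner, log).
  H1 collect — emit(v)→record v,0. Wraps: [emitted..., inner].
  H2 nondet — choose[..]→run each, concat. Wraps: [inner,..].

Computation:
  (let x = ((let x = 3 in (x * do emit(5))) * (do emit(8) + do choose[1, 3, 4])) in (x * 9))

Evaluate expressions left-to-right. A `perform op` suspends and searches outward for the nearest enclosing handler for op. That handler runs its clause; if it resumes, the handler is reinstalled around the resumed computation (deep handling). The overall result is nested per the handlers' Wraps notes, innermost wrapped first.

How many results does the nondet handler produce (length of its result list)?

Evaluation trace:
emit(5) @ H1 ⇒ out+=5
emit(8) @ H1 ⇒ out+=8
choose[1, 3, 4] @ H2
  branch[0] choose=1:
    H0 returns (0, ())
    H1 returns [5, 8, (0, ())]
    H2 returns [[5, 8, (0, ())]]
  branch[1] choose=3:
    H0 returns (0, ())
    H1 returns [5, 8, (0, ())]
    H2 returns [[5, 8, (0, ())]]
  branch[2] choose=4:
    H0 returns (0, ())
    H1 returns [5, 8, (0, ())]
    H2 returns [[5, 8, (0, ())]]
= [[5, 8, (0, ())], [5, 8, (0, ())], [5, 8, (0, ())]]

Answer: 3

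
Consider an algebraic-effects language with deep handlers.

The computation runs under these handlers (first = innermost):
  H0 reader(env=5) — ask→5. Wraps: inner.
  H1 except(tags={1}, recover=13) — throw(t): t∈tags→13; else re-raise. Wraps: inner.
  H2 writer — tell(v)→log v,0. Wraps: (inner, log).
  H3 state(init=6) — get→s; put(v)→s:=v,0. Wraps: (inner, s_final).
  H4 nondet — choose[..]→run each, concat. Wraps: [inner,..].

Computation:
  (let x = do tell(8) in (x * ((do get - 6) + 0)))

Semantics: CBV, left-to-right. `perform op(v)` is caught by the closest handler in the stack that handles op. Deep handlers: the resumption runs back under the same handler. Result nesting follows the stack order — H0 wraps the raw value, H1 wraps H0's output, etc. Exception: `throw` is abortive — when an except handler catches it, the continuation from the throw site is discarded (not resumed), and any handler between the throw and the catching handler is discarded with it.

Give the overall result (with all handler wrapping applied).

Step-by-step:
tell(8) @ H2 ⇒ log+=8
get @ H3 ⇒ 6
H0 returns 0
H1 returns 0
H2 returns (0, (8))
H3 returns ((0, (8)), 6)
H4 returns [((0, (8)), 6)]
= [((0, (8)), 6)]

Answer: [((0, (8)), 6)]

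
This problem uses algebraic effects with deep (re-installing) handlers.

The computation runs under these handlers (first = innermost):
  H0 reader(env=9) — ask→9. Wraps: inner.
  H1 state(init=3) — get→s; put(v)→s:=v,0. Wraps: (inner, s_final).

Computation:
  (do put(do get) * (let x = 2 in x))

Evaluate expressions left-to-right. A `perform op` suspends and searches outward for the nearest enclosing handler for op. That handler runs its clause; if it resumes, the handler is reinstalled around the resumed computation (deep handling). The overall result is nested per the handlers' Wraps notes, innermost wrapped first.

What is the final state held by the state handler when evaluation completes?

Answer: 3

Working:
get @ H1 ⇒ 3
put(3) @ H1 ⇒ s:=3
H0 returns 0
H1 returns (0, 3)
= (0, 3)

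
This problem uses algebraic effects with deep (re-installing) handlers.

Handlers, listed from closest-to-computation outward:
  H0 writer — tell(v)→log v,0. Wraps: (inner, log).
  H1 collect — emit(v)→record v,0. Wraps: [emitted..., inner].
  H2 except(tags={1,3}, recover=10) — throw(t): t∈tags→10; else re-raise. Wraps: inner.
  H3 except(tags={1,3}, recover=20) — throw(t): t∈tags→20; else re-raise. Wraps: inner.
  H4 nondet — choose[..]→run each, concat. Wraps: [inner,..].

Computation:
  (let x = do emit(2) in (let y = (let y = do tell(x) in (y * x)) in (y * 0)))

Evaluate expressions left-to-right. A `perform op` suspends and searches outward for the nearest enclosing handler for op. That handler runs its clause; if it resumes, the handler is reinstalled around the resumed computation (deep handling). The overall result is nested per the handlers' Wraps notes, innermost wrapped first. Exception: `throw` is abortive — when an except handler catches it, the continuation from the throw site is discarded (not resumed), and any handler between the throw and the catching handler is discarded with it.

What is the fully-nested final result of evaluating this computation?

Working:
emit(2) @ H1 ⇒ out+=2
tell(0) @ H0 ⇒ log+=0
H0 returns (0, (0))
H1 returns [2, (0, (0))]
H2 returns [2, (0, (0))]
H3 returns [2, (0, (0))]
H4 returns [[2, (0, (0))]]
= [[2, (0, (0))]]

Answer: [[2, (0, (0))]]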